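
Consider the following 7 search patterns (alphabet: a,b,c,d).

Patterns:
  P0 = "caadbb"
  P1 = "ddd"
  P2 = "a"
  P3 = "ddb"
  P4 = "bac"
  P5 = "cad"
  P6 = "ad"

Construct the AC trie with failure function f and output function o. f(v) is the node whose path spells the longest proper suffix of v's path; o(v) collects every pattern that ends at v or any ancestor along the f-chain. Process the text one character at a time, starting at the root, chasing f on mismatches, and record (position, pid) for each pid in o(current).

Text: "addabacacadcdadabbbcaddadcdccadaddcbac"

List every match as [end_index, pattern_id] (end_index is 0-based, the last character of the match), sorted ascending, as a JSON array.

Build:
Trie (insert patterns):
  n0 'ε': a→10 b→12 c→1 d→7
  n1 'c': a→2
  n2 'ca': a→3 d→15
  n3 'caa': d→4
  n4 'caad': b→5
  n5 'caadb': b→6
  n6 'caadbb': ·  [P0 ends]
  n7 'd': d→8
  n8 'dd': b→11 d→9
  n9 'ddd': ·  [P1 ends]
  n10 'a': d→16  [P2 ends]
  n11 'ddb': ·  [P3 ends]
  n12 'b': a→13
  n13 'ba': c→14
  n14 'bac': ·  [P4 ends]
  n15 'cad': ·  [P5 ends]
  n16 'ad': ·  [P6 ends]

Failure links (BFS by depth):
  n1('c'): parent n0 fail=0; on 'c' 0 → fail=0;  out ∅∪∅=∅
  n7('d'): parent n0 fail=0; on 'd' 0 → fail=0;  out ∅∪∅=∅
  n10('a'): parent n0 fail=0; on 'a' 0 → fail=0;  out {2}∪∅={2}
  n12('b'): parent n0 fail=0; on 'b' 0 → fail=0;  out ∅∪∅=∅
  n2('ca'): parent n1 fail=0; on 'a' 0 → fail=10;  out ∅∪{2}={2}
  n8('dd'): parent n7 fail=0; on 'd' 0 → fail=7;  out ∅∪∅=∅
  n13('ba'): parent n12 fail=0; on 'a' 0 → fail=10;  out ∅∪{2}={2}
  n16('ad'): parent n10 fail=0; on 'd' 0 → fail=7;  out {6}∪∅={6}
  n3('caa'): parent n2 fail=10; on 'a' 10→0 → fail=10;  out ∅∪{2}={2}
  n9('ddd'): parent n8 fail=7; on 'd' 7 → fail=8;  out {1}∪∅={1}
  n11('ddb'): parent n8 fail=7; on 'b' 7→0 → fail=12;  out {3}∪∅={3}
  n14('bac'): parent n13 fail=10; on 'c' 10→0 → fail=1;  out {4}∪∅={4}
  n15('cad'): parent n2 fail=10; on 'd' 10 → fail=16;  out {5}∪{6}={5,6}
  n4('caad'): parent n3 fail=10; on 'd' 10 → fail=16;  out ∅∪{6}={6}
  n5('caadb'): parent n4 fail=16; on 'b' 16→7→0 → fail=12;  out ∅∪∅=∅
  n6('caadbb'): parent n5 fail=12; on 'b' 12→0 → fail=12;  out {0}∪∅={0}

Text stream:
[0] read 'a'  n0⇒n10  → match P2@[0:0]
[1] read 'd'  n10⇒n16  → match P6@[0:1]
[2] read 'd'  n16⇒n8 (fail-walked)
[3] read 'a'  n8⇒n10 (fail-walked)  → match P2@[3:3]
[4] read 'b'  n10⇒n12 (fail-walked)
[5] read 'a'  n12⇒n13  → match P2@[5:5]
[6] read 'c'  n13⇒n14  → match P4@[4:6]
[7] read 'a'  n14⇒n2 (fail-walked)  → match P2@[7:7]
[8] read 'c'  n2⇒n1 (fail-walked)
[9] read 'a'  n1⇒n2  → match P2@[9:9]
[10] read 'd'  n2⇒n15  → match P5@[8:10],P6@[9:10]
[11] read 'c'  n15⇒n1 (fail-walked)
[12] read 'd'  n1⇒n7 (fail-walked)
[13] read 'a'  n7⇒n10 (fail-walked)  → match P2@[13:13]
[14] read 'd'  n10⇒n16  → match P6@[13:14]
[15] read 'a'  n16⇒n10 (fail-walked)  → match P2@[15:15]
[16] read 'b'  n10⇒n12 (fail-walked)
[17] read 'b'  n12⇒n12 (fail-walked)
[18] read 'b'  n12⇒n12 (fail-walked)
[19] read 'c'  n12⇒n1 (fail-walked)
[20] read 'a'  n1⇒n2  → match P2@[20:20]
[21] read 'd'  n2⇒n15  → match P5@[19:21],P6@[20:21]
[22] read 'd'  n15⇒n8 (fail-walked)
[23] read 'a'  n8⇒n10 (fail-walked)  → match P2@[23:23]
[24] read 'd'  n10⇒n16  → match P6@[23:24]
[25] read 'c'  n16⇒n1 (fail-walked)
[26] read 'd'  n1⇒n7 (fail-walked)
[27] read 'c'  n7⇒n1 (fail-walked)
[28] read 'c'  n1⇒n1 (fail-walked)
[29] read 'a'  n1⇒n2  → match P2@[29:29]
[30] read 'd'  n2⇒n15  → match P5@[28:30],P6@[29:30]
[31] read 'a'  n15⇒n10 (fail-walked)  → match P2@[31:31]
[32] read 'd'  n10⇒n16  → match P6@[31:32]
[33] read 'd'  n16⇒n8 (fail-walked)
[34] read 'c'  n8⇒n1 (fail-walked)
[35] read 'b'  n1⇒n12 (fail-walked)
[36] read 'a'  n12⇒n13  → match P2@[36:36]
[37] read 'c'  n13⇒n14  → match P4@[35:37]

Result: [[0,2],[1,6],[3,2],[5,2],[6,4],[7,2],[9,2],[10,5],[10,6],[13,2],[14,6],[15,2],[20,2],[21,5],[21,6],[23,2],[24,6],[29,2],[30,5],[30,6],[31,2],[32,6],[36,2],[37,4]]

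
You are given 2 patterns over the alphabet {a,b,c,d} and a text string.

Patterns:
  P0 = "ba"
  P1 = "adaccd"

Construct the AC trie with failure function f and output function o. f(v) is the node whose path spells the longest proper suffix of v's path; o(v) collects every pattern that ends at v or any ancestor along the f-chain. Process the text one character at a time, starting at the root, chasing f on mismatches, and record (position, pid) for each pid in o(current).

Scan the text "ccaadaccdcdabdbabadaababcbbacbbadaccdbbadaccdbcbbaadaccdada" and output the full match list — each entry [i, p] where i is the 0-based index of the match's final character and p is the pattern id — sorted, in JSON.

Build automaton:
Trie nodes:
  0='ε' goto a→3 b→1
  1='b' goto a→2
  2='ba' goto ·  [P0 ends]
  3='a' goto d→4
  4='ad' goto a→5
  5='ada' goto c→6
  6='adac' goto c→7
  7='adacc' goto d→8
  8='adaccd' goto ·  [P1 ends]

BFS fail/out derivation:
  n1('b'): parent n0 fail=0; on 'b' 0 → fail=0;  out ∅∪∅=∅
  n3('a'): parent n0 fail=0; on 'a' 0 → fail=0;  out ∅∪∅=∅
  n2('ba'): parent n1 fail=0; on 'a' 0 → fail=3;  out {0}∪∅={0}
  n4('ad'): parent n3 fail=0; on 'd' 0 → fail=0;  out ∅∪∅=∅
  n5('ada'): parent n4 fail=0; on 'a' 0 → fail=3;  out ∅∪∅=∅
  n6('adac'): parent n5 fail=3; on 'c' 3→0 → fail=0;  out ∅∪∅=∅
  n7('adacc'): parent n6 fail=0; on 'c' 0 → fail=0;  out ∅∪∅=∅
  n8('adaccd'): parent n7 fail=0; on 'd' 0 → fail=0;  out {1}∪∅={1}

Scan:
i=0 'c': node 0→0
i=1 'c': node 0→0
i=2 'a': node 0→3
i=3 'a': node 3→3 ·f
i=4 'd': node 3→4
i=5 'a': node 4→5
i=6 'c': node 5→6
i=7 'c': node 6→7
i=8 'd': node 7→8  ** P1@[3:8]
i=9 'c': node 8→0 ·f
i=10 'd': node 0→0
i=11 'a': node 0→3
i=12 'b': node 3→1 ·f
i=13 'd': node 1→0 ·f
i=14 'b': node 0→1
i=15 'a': node 1→2  ** P0@[14:15]
i=16 'b': node 2→1 ·f
i=17 'a': node 1→2  ** P0@[16:17]
i=18 'd': node 2→4 ·f
i=19 'a': node 4→5
i=20 'a': node 5→3 ·f
i=21 'b': node 3→1 ·f
i=22 'a': node 1→2  ** P0@[21:22]
i=23 'b': node 2→1 ·f
i=24 'c': node 1→0 ·f
i=25 'b': node 0→1
i=26 'b': node 1→1 ·f
i=27 'a': node 1→2  ** P0@[26:27]
i=28 'c': node 2→0 ·f
i=29 'b': node 0→1
i=30 'b': node 1→1 ·f
i=31 'a': node 1→2  ** P0@[30:31]
i=32 'd': node 2→4 ·f
i=33 'a': node 4→5
i=34 'c': node 5→6
i=35 'c': node 6→7
i=36 'd': node 7→8  ** P1@[31:36]
i=37 'b': node 8→1 ·f
i=38 'b': node 1→1 ·f
i=39 'a': node 1→2  ** P0@[38:39]
i=40 'd': node 2→4 ·f
i=41 'a': node 4→5
i=42 'c': node 5→6
i=43 'c': node 6→7
i=44 'd': node 7→8  ** P1@[39:44]
i=45 'b': node 8→1 ·f
i=46 'c': node 1→0 ·f
i=47 'b': node 0→1
i=48 'b': node 1→1 ·f
i=49 'a': node 1→2  ** P0@[48:49]
i=50 'a': node 2→3 ·f
i=51 'd': node 3→4
i=52 'a': node 4→5
i=53 'c': node 5→6
i=54 'c': node 6→7
i=55 'd': node 7→8  ** P1@[50:55]
i=56 'a': node 8→3 ·f
i=57 'd': node 3→4
i=58 'a': node 4→5

Result: [[8,1],[15,0],[17,0],[22,0],[27,0],[31,0],[36,1],[39,0],[44,1],[49,0],[55,1]]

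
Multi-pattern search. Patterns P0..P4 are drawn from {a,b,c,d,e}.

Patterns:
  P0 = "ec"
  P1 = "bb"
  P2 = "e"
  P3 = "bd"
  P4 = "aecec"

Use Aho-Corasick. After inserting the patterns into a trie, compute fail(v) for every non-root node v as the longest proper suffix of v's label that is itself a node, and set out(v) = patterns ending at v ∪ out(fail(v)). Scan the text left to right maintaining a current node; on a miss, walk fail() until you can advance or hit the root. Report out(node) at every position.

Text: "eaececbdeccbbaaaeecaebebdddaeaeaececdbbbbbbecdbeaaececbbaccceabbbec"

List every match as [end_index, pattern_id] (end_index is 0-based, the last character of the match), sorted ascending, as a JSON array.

Construct AC machine:
Trie nodes:
  0='ε' goto a→6 b→3 e→1
  1='e' goto c→2  ←P2
  2='ec' goto ·  ←P0
  3='b' goto b→4 d→5
  4='bb' goto ·  ←P1
  5='bd' goto ·  ←P3
  6='a' goto e→7
  7='ae' goto c→8
  8='aec' goto e→9
  9='aece' goto c→10
  10='aecec' goto ·  ←P4

BFS fail/out derivation:
  n1('e'): parent n0 fail=0; on 'e' 0 → fail=0;  out {2}∪∅={2}
  n3('b'): parent n0 fail=0; on 'b' 0 → fail=0;  out ∅∪∅=∅
  n6('a'): parent n0 fail=0; on 'a' 0 → fail=0;  out ∅∪∅=∅
  n2('ec'): parent n1 fail=0; on 'c' 0 → fail=0;  out {0}∪∅={0}
  n4('bb'): parent n3 fail=0; on 'b' 0 → fail=3;  out {1}∪∅={1}
  n5('bd'): parent n3 fail=0; on 'd' 0 → fail=0;  out {3}∪∅={3}
  n7('ae'): parent n6 fail=0; on 'e' 0 → fail=1;  out ∅∪{2}={2}
  n8('aec'): parent n7 fail=1; on 'c' 1 → fail=2;  out ∅∪{0}={0}
  n9('aece'): parent n8 fail=2; on 'e' 2→0 → fail=1;  out ∅∪{2}={2}
  n10('aecec'): parent n9 fail=1; on 'c' 1 → fail=2;  out {4}∪{0}={0,4}

Scan:
i=0 'e': node 0→1  → match P2@[0:0]
i=1 'a': node 1→6 (fail-walked)
i=2 'e': node 6→7  → match P2@[2:2]
i=3 'c': node 7→8  → match P0@[2:3]
i=4 'e': node 8→9  → match P2@[4:4]
i=5 'c': node 9→10  → match P0@[4:5],P4@[1:5]
i=6 'b': node 10→3 (fail-walked)
i=7 'd': node 3→5  → match P3@[6:7]
i=8 'e': node 5→1 (fail-walked)  → match P2@[8:8]
i=9 'c': node 1→2  → match P0@[8:9]
i=10 'c': node 2→0 (fail-walked)
i=11 'b': node 0→3
i=12 'b': node 3→4  → match P1@[11:12]
i=13 'a': node 4→6 (fail-walked)
i=14 'a': node 6→6 (fail-walked)
i=15 'a': node 6→6 (fail-walked)
i=16 'e': node 6→7  → match P2@[16:16]
i=17 'e': node 7→1 (fail-walked)  → match P2@[17:17]
i=18 'c': node 1→2  → match P0@[17:18]
i=19 'a': node 2→6 (fail-walked)
i=20 'e': node 6→7  → match P2@[20:20]
i=21 'b': node 7→3 (fail-walked)
i=22 'e': node 3→1 (fail-walked)  → match P2@[22:22]
i=23 'b': node 1→3 (fail-walked)
i=24 'd': node 3→5  → match P3@[23:24]
i=25 'd': node 5→0 (fail-walked)
i=26 'd': node 0→0
i=27 'a': node 0→6
i=28 'e': node 6→7  → match P2@[28:28]
i=29 'a': node 7→6 (fail-walked)
i=30 'e': node 6→7  → match P2@[30:30]
i=31 'a': node 7→6 (fail-walked)
i=32 'e': node 6→7  → match P2@[32:32]
i=33 'c': node 7→8  → match P0@[32:33]
i=34 'e': node 8→9  → match P2@[34:34]
i=35 'c': node 9→10  → match P0@[34:35],P4@[31:35]
i=36 'd': node 10→0 (fail-walked)
i=37 'b': node 0→3
i=38 'b': node 3→4  → match P1@[37:38]
i=39 'b': node 4→4 (fail-walked)  → match P1@[38:39]
i=40 'b': node 4→4 (fail-walked)  → match P1@[39:40]
i=41 'b': node 4→4 (fail-walked)  → match P1@[40:41]
i=42 'b': node 4→4 (fail-walked)  → match P1@[41:42]
i=43 'e': node 4→1 (fail-walked)  → match P2@[43:43]
i=44 'c': node 1→2  → match P0@[43:44]
i=45 'd': node 2→0 (fail-walked)
i=46 'b': node 0→3
i=47 'e': node 3→1 (fail-walked)  → match P2@[47:47]
i=48 'a': node 1→6 (fail-walked)
i=49 'a': node 6→6 (fail-walked)
i=50 'e': node 6→7  → match P2@[50:50]
i=51 'c': node 7→8  → match P0@[50:51]
i=52 'e': node 8→9  → match P2@[52:52]
i=53 'c': node 9→10  → match P0@[52:53],P4@[49:53]
i=54 'b': node 10→3 (fail-walked)
i=55 'b': node 3→4  → match P1@[54:55]
i=56 'a': node 4→6 (fail-walked)
i=57 'c': node 6→0 (fail-walked)
i=58 'c': node 0→0
i=59 'c': node 0→0
i=60 'e': node 0→1  → match P2@[60:60]
i=61 'a': node 1→6 (fail-walked)
i=62 'b': node 6→3 (fail-walked)
i=63 'b': node 3→4  → match P1@[62:63]
i=64 'b': node 4→4 (fail-walked)  → match P1@[63:64]
i=65 'e': node 4→1 (fail-walked)  → match P2@[65:65]
i=66 'c': node 1→2  → match P0@[65:66]

All matches (sorted): [[0,2],[2,2],[3,0],[4,2],[5,0],[5,4],[7,3],[8,2],[9,0],[12,1],[16,2],[17,2],[18,0],[20,2],[22,2],[24,3],[28,2],[30,2],[32,2],[33,0],[34,2],[35,0],[35,4],[38,1],[39,1],[40,1],[41,1],[42,1],[43,2],[44,0],[47,2],[50,2],[51,0],[52,2],[53,0],[53,4],[55,1],[60,2],[63,1],[64,1],[65,2],[66,0]]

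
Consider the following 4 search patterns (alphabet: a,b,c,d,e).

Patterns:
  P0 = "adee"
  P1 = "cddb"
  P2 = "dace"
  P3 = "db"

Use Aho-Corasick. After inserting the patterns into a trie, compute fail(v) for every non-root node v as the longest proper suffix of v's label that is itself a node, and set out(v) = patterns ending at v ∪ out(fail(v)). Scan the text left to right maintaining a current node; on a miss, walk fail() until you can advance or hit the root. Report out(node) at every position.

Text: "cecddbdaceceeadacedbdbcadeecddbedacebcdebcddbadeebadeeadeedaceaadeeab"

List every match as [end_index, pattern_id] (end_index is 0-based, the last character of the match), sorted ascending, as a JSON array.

Build automaton:
Trie nodes:
  n0 'ε': a→1 c→5 d→9
  n1 'a': d→2
  n2 'ad': e→3
  n3 'ade': e→4
  n4 'adee': ·  ←P0
  n5 'c': d→6
  n6 'cd': d→7
  n7 'cdd': b→8
  n8 'cddb': ·  ←P1
  n9 'd': a→10 b→13
  n10 'da': c→11
  n11 'dac': e→12
  n12 'dace': ·  ←P2
  n13 'db': ·  ←P3

Failure links (BFS by depth):
  fail(1) 'a': from fail(0)=0 chase 'a': 0 ⇒ 0;  out=∅∪out(0)=∅
  fail(5) 'c': from fail(0)=0 chase 'c': 0 ⇒ 0;  out=∅∪out(0)=∅
  fail(9) 'd': from fail(0)=0 chase 'd': 0 ⇒ 0;  out=∅∪out(0)=∅
  fail(2) 'ad': from fail(1)=0 chase 'd': 0 ⇒ 9;  out=∅∪out(9)=∅
  fail(6) 'cd': from fail(5)=0 chase 'd': 0 ⇒ 9;  out=∅∪out(9)=∅
  fail(10) 'da': from fail(9)=0 chase 'a': 0 ⇒ 1;  out=∅∪out(1)=∅
  fail(13) 'db': from fail(9)=0 chase 'b': 0 ⇒ 0;  out={3}∪out(0)={3}
  fail(3) 'ade': from fail(2)=9 chase 'e': 9→0 ⇒ 0;  out=∅∪out(0)=∅
  fail(7) 'cdd': from fail(6)=9 chase 'd': 9→0 ⇒ 9;  out=∅∪out(9)=∅
  fail(11) 'dac': from fail(10)=1 chase 'c': 1→0 ⇒ 5;  out=∅∪out(5)=∅
  fail(4) 'adee': from fail(3)=0 chase 'e': 0 ⇒ 0;  out={0}∪out(0)={0}
  fail(8) 'cddb': from fail(7)=9 chase 'b': 9 ⇒ 13;  out={1}∪out(13)={1,3}
  fail(12) 'dace': from fail(11)=5 chase 'e': 5→0 ⇒ 0;  out={2}∪out(0)={2}

Run:
pos 0 'c': at 5
pos 1 'e': at 0 (via fail)
pos 2 'c': at 5
pos 3 'd': at 6
pos 4 'd': at 7
pos 5 'b': at 8  → match P1@[2:5],P3@[4:5]
pos 6 'd': at 9 (via fail)
pos 7 'a': at 10
pos 8 'c': at 11
pos 9 'e': at 12  → match P2@[6:9]
pos 10 'c': at 5 (via fail)
pos 11 'e': at 0 (via fail)
pos 12 'e': at 0
pos 13 'a': at 1
pos 14 'd': at 2
pos 15 'a': at 10 (via fail)
pos 16 'c': at 11
pos 17 'e': at 12  → match P2@[14:17]
pos 18 'd': at 9 (via fail)
pos 19 'b': at 13  → match P3@[18:19]
pos 20 'd': at 9 (via fail)
pos 21 'b': at 13  → match P3@[20:21]
pos 22 'c': at 5 (via fail)
pos 23 'a': at 1 (via fail)
pos 24 'd': at 2
pos 25 'e': at 3
pos 26 'e': at 4  → match P0@[23:26]
pos 27 'c': at 5 (via fail)
pos 28 'd': at 6
pos 29 'd': at 7
pos 30 'b': at 8  → match P1@[27:30],P3@[29:30]
pos 31 'e': at 0 (via fail)
pos 32 'd': at 9
pos 33 'a': at 10
pos 34 'c': at 11
pos 35 'e': at 12  → match P2@[32:35]
pos 36 'b': at 0 (via fail)
pos 37 'c': at 5
pos 38 'd': at 6
pos 39 'e': at 0 (via fail)
pos 40 'b': at 0
pos 41 'c': at 5
pos 42 'd': at 6
pos 43 'd': at 7
pos 44 'b': at 8  → match P1@[41:44],P3@[43:44]
pos 45 'a': at 1 (via fail)
pos 46 'd': at 2
pos 47 'e': at 3
pos 48 'e': at 4  → match P0@[45:48]
pos 49 'b': at 0 (via fail)
pos 50 'a': at 1
pos 51 'd': at 2
pos 52 'e': at 3
pos 53 'e': at 4  → match P0@[50:53]
pos 54 'a': at 1 (via fail)
pos 55 'd': at 2
pos 56 'e': at 3
pos 57 'e': at 4  → match P0@[54:57]
pos 58 'd': at 9 (via fail)
pos 59 'a': at 10
pos 60 'c': at 11
pos 61 'e': at 12  → match P2@[58:61]
pos 62 'a': at 1 (via fail)
pos 63 'a': at 1 (via fail)
pos 64 'd': at 2
pos 65 'e': at 3
pos 66 'e': at 4  → match P0@[63:66]
pos 67 'a': at 1 (via fail)
pos 68 'b': at 0 (via fail)

All matches (sorted): [[5,1],[5,3],[9,2],[17,2],[19,3],[21,3],[26,0],[30,1],[30,3],[35,2],[44,1],[44,3],[48,0],[53,0],[57,0],[61,2],[66,0]]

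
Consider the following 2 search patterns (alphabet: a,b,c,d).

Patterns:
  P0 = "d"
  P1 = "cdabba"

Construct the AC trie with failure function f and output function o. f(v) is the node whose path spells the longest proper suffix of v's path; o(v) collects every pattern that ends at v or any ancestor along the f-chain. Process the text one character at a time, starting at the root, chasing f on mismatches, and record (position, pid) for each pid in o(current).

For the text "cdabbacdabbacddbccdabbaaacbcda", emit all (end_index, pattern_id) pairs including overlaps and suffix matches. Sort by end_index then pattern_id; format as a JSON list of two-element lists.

Construct AC machine:
Trie nodes:
  n0 'ε': c→2 d→1
  n1 'd': ·  ←P0
  n2 'c': d→3
  n3 'cd': a→4
  n4 'cda': b→5
  n5 'cdab': b→6
  n6 'cdabb': a→7
  n7 'cdabba': ·  ←P1

Failure links (BFS by depth):
  n1('d'): parent n0 fail=0; on 'd' 0 → fail=0;  out {0}∪∅={0}
  n2('c'): parent n0 fail=0; on 'c' 0 → fail=0;  out ∅∪∅=∅
  n3('cd'): parent n2 fail=0; on 'd' 0 → fail=1;  out ∅∪{0}={0}
  n4('cda'): parent n3 fail=1; on 'a' 1→0 → fail=0;  out ∅∪∅=∅
  n5('cdab'): parent n4 fail=0; on 'b' 0 → fail=0;  out ∅∪∅=∅
  n6('cdabb'): parent n5 fail=0; on 'b' 0 → fail=0;  out ∅∪∅=∅
  n7('cdabba'): parent n6 fail=0; on 'a' 0 → fail=0;  out {1}∪∅={1}

Run:
i=0 'c': node 0→2
i=1 'd': node 2→3  ** P0@[1:1]
i=2 'a': node 3→4
i=3 'b': node 4→5
i=4 'b': node 5→6
i=5 'a': node 6→7  ** P1@[0:5]
i=6 'c': node 7→2 (fail-walked)
i=7 'd': node 2→3  ** P0@[7:7]
i=8 'a': node 3→4
i=9 'b': node 4→5
i=10 'b': node 5→6
i=11 'a': node 6→7  ** P1@[6:11]
i=12 'c': node 7→2 (fail-walked)
i=13 'd': node 2→3  ** P0@[13:13]
i=14 'd': node 3→1 (fail-walked)  ** P0@[14:14]
i=15 'b': node 1→0 (fail-walked)
i=16 'c': node 0→2
i=17 'c': node 2→2 (fail-walked)
i=18 'd': node 2→3  ** P0@[18:18]
i=19 'a': node 3→4
i=20 'b': node 4→5
i=21 'b': node 5→6
i=22 'a': node 6→7  ** P1@[17:22]
i=23 'a': node 7→0 (fail-walked)
i=24 'a': node 0→0
i=25 'c': node 0→2
i=26 'b': node 2→0 (fail-walked)
i=27 'c': node 0→2
i=28 'd': node 2→3  ** P0@[28:28]
i=29 'a': node 3→4

Result: [[1,0],[5,1],[7,0],[11,1],[13,0],[14,0],[18,0],[22,1],[28,0]]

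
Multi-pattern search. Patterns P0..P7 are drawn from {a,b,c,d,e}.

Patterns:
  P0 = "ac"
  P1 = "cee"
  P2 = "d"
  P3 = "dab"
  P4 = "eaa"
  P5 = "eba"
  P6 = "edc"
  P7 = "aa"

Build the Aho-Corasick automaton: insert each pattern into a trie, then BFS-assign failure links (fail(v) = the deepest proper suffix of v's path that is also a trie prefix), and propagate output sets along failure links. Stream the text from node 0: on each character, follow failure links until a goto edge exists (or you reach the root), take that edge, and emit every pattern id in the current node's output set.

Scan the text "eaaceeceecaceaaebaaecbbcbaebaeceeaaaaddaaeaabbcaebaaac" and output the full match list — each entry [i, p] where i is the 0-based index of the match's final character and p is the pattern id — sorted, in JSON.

Build:
Trie (insert patterns):
  n0 'ε': a→1 c→3 d→6 e→9
  n1 'a': a→16 c→2
  n2 'ac': ·  ←P0
  n3 'c': e→4
  n4 'ce': e→5
  n5 'cee': ·  ←P1
  n6 'd': a→7  ←P2
  n7 'da': b→8
  n8 'dab': ·  ←P3
  n9 'e': a→10 b→12 d→14
  n10 'ea': a→11
  n11 'eaa': ·  ←P4
  n12 'eb': a→13
  n13 'eba': ·  ←P5
  n14 'ed': c→15
  n15 'edc': ·  ←P6
  n16 'aa': ·  ←P7

Failure links (BFS by depth):
  n1('a'): parent n0 fail=0; on 'a' 0 → fail=0;  out ∅∪∅=∅
  n3('c'): parent n0 fail=0; on 'c' 0 → fail=0;  out ∅∪∅=∅
  n6('d'): parent n0 fail=0; on 'd' 0 → fail=0;  out {2}∪∅={2}
  n9('e'): parent n0 fail=0; on 'e' 0 → fail=0;  out ∅∪∅=∅
  n2('ac'): parent n1 fail=0; on 'c' 0 → fail=3;  out {0}∪∅={0}
  n4('ce'): parent n3 fail=0; on 'e' 0 → fail=9;  out ∅∪∅=∅
  n7('da'): parent n6 fail=0; on 'a' 0 → fail=1;  out ∅∪∅=∅
  n10('ea'): parent n9 fail=0; on 'a' 0 → fail=1;  out ∅∪∅=∅
  n12('eb'): parent n9 fail=0; on 'b' 0 → fail=0;  out ∅∪∅=∅
  n14('ed'): parent n9 fail=0; on 'd' 0 → fail=6;  out ∅∪{2}={2}
  n16('aa'): parent n1 fail=0; on 'a' 0 → fail=1;  out {7}∪∅={7}
  n5('cee'): parent n4 fail=9; on 'e' 9→0 → fail=9;  out {1}∪∅={1}
  n8('dab'): parent n7 fail=1; on 'b' 1→0 → fail=0;  out {3}∪∅={3}
  n11('eaa'): parent n10 fail=1; on 'a' 1 → fail=16;  out {4}∪{7}={4,7}
  n13('eba'): parent n12 fail=0; on 'a' 0 → fail=1;  out {5}∪∅={5}
  n15('edc'): parent n14 fail=6; on 'c' 6→0 → fail=3;  out {6}∪∅={6}

Text stream:
i=0 'e': node 0→9
i=1 'a': node 9→10
i=2 'a': node 10→11  → match P4@[0:2],P7@[1:2]
i=3 'c': node 11→2 (via fail)  → match P0@[2:3]
i=4 'e': node 2→4 (via fail)
i=5 'e': node 4→5  → match P1@[3:5]
i=6 'c': node 5→3 (via fail)
i=7 'e': node 3→4
i=8 'e': node 4→5  → match P1@[6:8]
i=9 'c': node 5→3 (via fail)
i=10 'a': node 3→1 (via fail)
i=11 'c': node 1→2  → match P0@[10:11]
i=12 'e': node 2→4 (via fail)
i=13 'a': node 4→10 (via fail)
i=14 'a': node 10→11  → match P4@[12:14],P7@[13:14]
i=15 'e': node 11→9 (via fail)
i=16 'b': node 9→12
i=17 'a': node 12→13  → match P5@[15:17]
i=18 'a': node 13→16 (via fail)  → match P7@[17:18]
i=19 'e': node 16→9 (via fail)
i=20 'c': node 9→3 (via fail)
i=21 'b': node 3→0 (via fail)
i=22 'b': node 0→0
i=23 'c': node 0→3
i=24 'b': node 3→0 (via fail)
i=25 'a': node 0→1
i=26 'e': node 1→9 (via fail)
i=27 'b': node 9→12
i=28 'a': node 12→13  → match P5@[26:28]
i=29 'e': node 13→9 (via fail)
i=30 'c': node 9→3 (via fail)
i=31 'e': node 3→4
i=32 'e': node 4→5  → match P1@[30:32]
i=33 'a': node 5→10 (via fail)
i=34 'a': node 10→11  → match P4@[32:34],P7@[33:34]
i=35 'a': node 11→16 (via fail)  → match P7@[34:35]
i=36 'a': node 16→16 (via fail)  → match P7@[35:36]
i=37 'd': node 16→6 (via fail)  → match P2@[37:37]
i=38 'd': node 6→6 (via fail)  → match P2@[38:38]
i=39 'a': node 6→7
i=40 'a': node 7→16 (via fail)  → match P7@[39:40]
i=41 'e': node 16→9 (via fail)
i=42 'a': node 9→10
i=43 'a': node 10→11  → match P4@[41:43],P7@[42:43]
i=44 'b': node 11→0 (via fail)
i=45 'b': node 0→0
i=46 'c': node 0→3
i=47 'a': node 3→1 (via fail)
i=48 'e': node 1→9 (via fail)
i=49 'b': node 9→12
i=50 'a': node 12→13  → match P5@[48:50]
i=51 'a': node 13→16 (via fail)  → match P7@[50:51]
i=52 'a': node 16→16 (via fail)  → match P7@[51:52]
i=53 'c': node 16→2 (via fail)  → match P0@[52:53]

Matches: [[2,4],[2,7],[3,0],[5,1],[8,1],[11,0],[14,4],[14,7],[17,5],[18,7],[28,5],[32,1],[34,4],[34,7],[35,7],[36,7],[37,2],[38,2],[40,7],[43,4],[43,7],[50,5],[51,7],[52,7],[53,0]]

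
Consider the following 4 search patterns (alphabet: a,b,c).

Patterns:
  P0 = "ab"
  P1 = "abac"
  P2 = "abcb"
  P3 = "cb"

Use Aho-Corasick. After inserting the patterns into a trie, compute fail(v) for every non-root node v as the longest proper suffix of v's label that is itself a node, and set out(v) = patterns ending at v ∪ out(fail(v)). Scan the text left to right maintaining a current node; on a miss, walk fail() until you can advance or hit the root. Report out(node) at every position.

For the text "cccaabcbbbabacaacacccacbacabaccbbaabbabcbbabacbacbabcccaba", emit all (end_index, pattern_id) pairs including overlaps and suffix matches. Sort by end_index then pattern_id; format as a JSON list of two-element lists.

Construct AC machine:
Trie (insert patterns):
  0='ε' goto a→1 c→7
  1='a' goto b→2
  2='ab' goto a→3 c→5  ←P0
  3='aba' goto c→4
  4='abac' goto ·  ←P1
  5='abc' goto b→6
  6='abcb' goto ·  ←P2
  7='c' goto b→8
  8='cb' goto ·  ←P3

Failure links (BFS by depth):
  n1('a'): parent n0 fail=0; on 'a' 0 → fail=0;  out ∅∪∅=∅
  n7('c'): parent n0 fail=0; on 'c' 0 → fail=0;  out ∅∪∅=∅
  n2('ab'): parent n1 fail=0; on 'b' 0 → fail=0;  out {0}∪∅={0}
  n8('cb'): parent n7 fail=0; on 'b' 0 → fail=0;  out {3}∪∅={3}
  n3('aba'): parent n2 fail=0; on 'a' 0 → fail=1;  out ∅∪∅=∅
  n5('abc'): parent n2 fail=0; on 'c' 0 → fail=7;  out ∅∪∅=∅
  n4('abac'): parent n3 fail=1; on 'c' 1→0 → fail=7;  out {1}∪∅={1}
  n6('abcb'): parent n5 fail=7; on 'b' 7 → fail=8;  out {2}∪{3}={2,3}

Run:
[0] read 'c'  n0⇒n7
[1] read 'c'  n7⇒n7 ·f
[2] read 'c'  n7⇒n7 ·f
[3] read 'a'  n7⇒n1 ·f
[4] read 'a'  n1⇒n1 ·f
[5] read 'b'  n1⇒n2  → match P0@[4:5]
[6] read 'c'  n2⇒n5
[7] read 'b'  n5⇒n6  → match P2@[4:7],P3@[6:7]
[8] read 'b'  n6⇒n0 ·f
[9] read 'b'  n0⇒n0
[10] read 'a'  n0⇒n1
[11] read 'b'  n1⇒n2  → match P0@[10:11]
[12] read 'a'  n2⇒n3
[13] read 'c'  n3⇒n4  → match P1@[10:13]
[14] read 'a'  n4⇒n1 ·f
[15] read 'a'  n1⇒n1 ·f
[16] read 'c'  n1⇒n7 ·f
[17] read 'a'  n7⇒n1 ·f
[18] read 'c'  n1⇒n7 ·f
[19] read 'c'  n7⇒n7 ·f
[20] read 'c'  n7⇒n7 ·f
[21] read 'a'  n7⇒n1 ·f
[22] read 'c'  n1⇒n7 ·f
[23] read 'b'  n7⇒n8  → match P3@[22:23]
[24] read 'a'  n8⇒n1 ·f
[25] read 'c'  n1⇒n7 ·f
[26] read 'a'  n7⇒n1 ·f
[27] read 'b'  n1⇒n2  → match P0@[26:27]
[28] read 'a'  n2⇒n3
[29] read 'c'  n3⇒n4  → match P1@[26:29]
[30] read 'c'  n4⇒n7 ·f
[31] read 'b'  n7⇒n8  → match P3@[30:31]
[32] read 'b'  n8⇒n0 ·f
[33] read 'a'  n0⇒n1
[34] read 'a'  n1⇒n1 ·f
[35] read 'b'  n1⇒n2  → match P0@[34:35]
[36] read 'b'  n2⇒n0 ·f
[37] read 'a'  n0⇒n1
[38] read 'b'  n1⇒n2  → match P0@[37:38]
[39] read 'c'  n2⇒n5
[40] read 'b'  n5⇒n6  → match P2@[37:40],P3@[39:40]
[41] read 'b'  n6⇒n0 ·f
[42] read 'a'  n0⇒n1
[43] read 'b'  n1⇒n2  → match P0@[42:43]
[44] read 'a'  n2⇒n3
[45] read 'c'  n3⇒n4  → match P1@[42:45]
[46] read 'b'  n4⇒n8 ·f  → match P3@[45:46]
[47] read 'a'  n8⇒n1 ·f
[48] read 'c'  n1⇒n7 ·f
[49] read 'b'  n7⇒n8  → match P3@[48:49]
[50] read 'a'  n8⇒n1 ·f
[51] read 'b'  n1⇒n2  → match P0@[50:51]
[52] read 'c'  n2⇒n5
[53] read 'c'  n5⇒n7 ·f
[54] read 'c'  n7⇒n7 ·f
[55] read 'a'  n7⇒n1 ·f
[56] read 'b'  n1⇒n2  → match P0@[55:56]
[57] read 'a'  n2⇒n3

All matches (sorted): [[5,0],[7,2],[7,3],[11,0],[13,1],[23,3],[27,0],[29,1],[31,3],[35,0],[38,0],[40,2],[40,3],[43,0],[45,1],[46,3],[49,3],[51,0],[56,0]]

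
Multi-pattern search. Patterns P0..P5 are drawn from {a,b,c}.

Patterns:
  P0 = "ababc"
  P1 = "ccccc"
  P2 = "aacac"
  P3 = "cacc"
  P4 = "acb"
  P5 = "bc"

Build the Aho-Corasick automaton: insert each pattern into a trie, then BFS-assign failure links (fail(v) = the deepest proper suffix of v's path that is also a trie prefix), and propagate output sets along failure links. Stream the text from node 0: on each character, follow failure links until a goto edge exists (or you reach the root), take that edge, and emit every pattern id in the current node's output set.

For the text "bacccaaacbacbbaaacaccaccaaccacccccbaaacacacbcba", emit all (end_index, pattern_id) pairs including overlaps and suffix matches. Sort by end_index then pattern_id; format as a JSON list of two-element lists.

Construct AC machine:
Trie (insert patterns):
  n0 'ε': a→1 b→20 c→6
  n1 'a': a→11 b→2 c→18
  n2 'ab': a→3
  n3 'aba': b→4
  n4 'abab': c→5
  n5 'ababc': ·  ←P0
  n6 'c': a→15 c→7
  n7 'cc': c→8
  n8 'ccc': c→9
  n9 'cccc': c→10
  n10 'ccccc': ·  ←P1
  n11 'aa': c→12
  n12 'aac': a→13
  n13 'aaca': c→14
  n14 'aacac': ·  ←P2
  n15 'ca': c→16
  n16 'cac': c→17
  n17 'cacc': ·  ←P3
  n18 'ac': b→19
  n19 'acb': ·  ←P4
  n20 'b': c→21
  n21 'bc': ·  ←P5

BFS fail/out derivation:
  fail(1) 'a': from fail(0)=0 chase 'a': 0 ⇒ 0;  out=∅∪out(0)=∅
  fail(6) 'c': from fail(0)=0 chase 'c': 0 ⇒ 0;  out=∅∪out(0)=∅
  fail(20) 'b': from fail(0)=0 chase 'b': 0 ⇒ 0;  out=∅∪out(0)=∅
  fail(2) 'ab': from fail(1)=0 chase 'b': 0 ⇒ 20;  out=∅∪out(20)=∅
  fail(7) 'cc': from fail(6)=0 chase 'c': 0 ⇒ 6;  out=∅∪out(6)=∅
  fail(11) 'aa': from fail(1)=0 chase 'a': 0 ⇒ 1;  out=∅∪out(1)=∅
  fail(15) 'ca': from fail(6)=0 chase 'a': 0 ⇒ 1;  out=∅∪out(1)=∅
  fail(18) 'ac': from fail(1)=0 chase 'c': 0 ⇒ 6;  out=∅∪out(6)=∅
  fail(21) 'bc': from fail(20)=0 chase 'c': 0 ⇒ 6;  out={5}∪out(6)={5}
  fail(3) 'aba': from fail(2)=20 chase 'a': 20→0 ⇒ 1;  out=∅∪out(1)=∅
  fail(8) 'ccc': from fail(7)=6 chase 'c': 6 ⇒ 7;  out=∅∪out(7)=∅
  fail(12) 'aac': from fail(11)=1 chase 'c': 1 ⇒ 18;  out=∅∪out(18)=∅
  fail(16) 'cac': from fail(15)=1 chase 'c': 1 ⇒ 18;  out=∅∪out(18)=∅
  fail(19) 'acb': from fail(18)=6 chase 'b': 6→0 ⇒ 20;  out={4}∪out(20)={4}
  fail(4) 'abab': from fail(3)=1 chase 'b': 1 ⇒ 2;  out=∅∪out(2)=∅
  fail(9) 'cccc': from fail(8)=7 chase 'c': 7 ⇒ 8;  out=∅∪out(8)=∅
  fail(13) 'aaca': from fail(12)=18 chase 'a': 18→6 ⇒ 15;  out=∅∪out(15)=∅
  fail(17) 'cacc': from fail(16)=18 chase 'c': 18→6 ⇒ 7;  out={3}∪out(7)={3}
  fail(5) 'ababc': from fail(4)=2 chase 'c': 2→20 ⇒ 21;  out={0}∪out(21)={0,5}
  fail(10) 'ccccc': from fail(9)=8 chase 'c': 8 ⇒ 9;  out={1}∪out(9)={1}
  fail(14) 'aacac': from fail(13)=15 chase 'c': 15 ⇒ 16;  out={2}∪out(16)={2}

Text stream:
pos 0 'b': at 20
pos 1 'a': at 1 ·f
pos 2 'c': at 18
pos 3 'c': at 7 ·f
pos 4 'c': at 8
pos 5 'a': at 15 ·f
pos 6 'a': at 11 ·f
pos 7 'a': at 11 ·f
pos 8 'c': at 12
pos 9 'b': at 19 ·f  ** P4@[7:9]
pos 10 'a': at 1 ·f
pos 11 'c': at 18
pos 12 'b': at 19  ** P4@[10:12]
pos 13 'b': at 20 ·f
pos 14 'a': at 1 ·f
pos 15 'a': at 11
pos 16 'a': at 11 ·f
pos 17 'c': at 12
pos 18 'a': at 13
pos 19 'c': at 14  ** P2@[15:19]
pos 20 'c': at 17 ·f  ** P3@[17:20]
pos 21 'a': at 15 ·f
pos 22 'c': at 16
pos 23 'c': at 17  ** P3@[20:23]
pos 24 'a': at 15 ·f
pos 25 'a': at 11 ·f
pos 26 'c': at 12
pos 27 'c': at 7 ·f
pos 28 'a': at 15 ·f
pos 29 'c': at 16
pos 30 'c': at 17  ** P3@[27:30]
pos 31 'c': at 8 ·f
pos 32 'c': at 9
pos 33 'c': at 10  ** P1@[29:33]
pos 34 'b': at 20 ·f
pos 35 'a': at 1 ·f
pos 36 'a': at 11
pos 37 'a': at 11 ·f
pos 38 'c': at 12
pos 39 'a': at 13
pos 40 'c': at 14  ** P2@[36:40]
pos 41 'a': at 15 ·f
pos 42 'c': at 16
pos 43 'b': at 19 ·f  ** P4@[41:43]
pos 44 'c': at 21 ·f  ** P5@[43:44]
pos 45 'b': at 20 ·f
pos 46 'a': at 1 ·f

Result: [[9,4],[12,4],[19,2],[20,3],[23,3],[30,3],[33,1],[40,2],[43,4],[44,5]]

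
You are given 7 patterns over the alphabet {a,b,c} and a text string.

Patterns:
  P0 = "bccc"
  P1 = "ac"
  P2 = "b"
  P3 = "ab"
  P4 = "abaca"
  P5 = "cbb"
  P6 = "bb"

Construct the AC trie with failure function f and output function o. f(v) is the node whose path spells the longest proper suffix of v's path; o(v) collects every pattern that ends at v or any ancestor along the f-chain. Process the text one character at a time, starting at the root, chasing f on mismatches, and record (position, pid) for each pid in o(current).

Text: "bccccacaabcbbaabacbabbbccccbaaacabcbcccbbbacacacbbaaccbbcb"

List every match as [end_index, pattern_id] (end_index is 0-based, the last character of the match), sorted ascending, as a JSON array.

Construct AC machine:
Trie (insert patterns):
  0='ε' goto a→5 b→1 c→11
  1='b' goto b→14 c→2  ←P2
  2='bc' goto c→3
  3='bcc' goto c→4
  4='bccc' goto ·  ←P0
  5='a' goto b→7 c→6
  6='ac' goto ·  ←P1
  7='ab' goto a→8  ←P3
  8='aba' goto c→9
  9='abac' goto a→10
  10='abaca' goto ·  ←P4
  11='c' goto b→12
  12='cb' goto b→13
  13='cbb' goto ·  ←P5
  14='bb' goto ·  ←P6

Failure links (BFS by depth):
  fail(1) 'b': from fail(0)=0 chase 'b': 0 ⇒ 0;  out={2}∪out(0)={2}
  fail(5) 'a': from fail(0)=0 chase 'a': 0 ⇒ 0;  out=∅∪out(0)=∅
  fail(11) 'c': from fail(0)=0 chase 'c': 0 ⇒ 0;  out=∅∪out(0)=∅
  fail(2) 'bc': from fail(1)=0 chase 'c': 0 ⇒ 11;  out=∅∪out(11)=∅
  fail(6) 'ac': from fail(5)=0 chase 'c': 0 ⇒ 11;  out={1}∪out(11)={1}
  fail(7) 'ab': from fail(5)=0 chase 'b': 0 ⇒ 1;  out={3}∪out(1)={2,3}
  fail(12) 'cb': from fail(11)=0 chase 'b': 0 ⇒ 1;  out=∅∪out(1)={2}
  fail(14) 'bb': from fail(1)=0 chase 'b': 0 ⇒ 1;  out={6}∪out(1)={2,6}
  fail(3) 'bcc': from fail(2)=11 chase 'c': 11→0 ⇒ 11;  out=∅∪out(11)=∅
  fail(8) 'aba': from fail(7)=1 chase 'a': 1→0 ⇒ 5;  out=∅∪out(5)=∅
  fail(13) 'cbb': from fail(12)=1 chase 'b': 1 ⇒ 14;  out={5}∪out(14)={2,5,6}
  fail(4) 'bccc': from fail(3)=11 chase 'c': 11→0 ⇒ 11;  out={0}∪out(11)={0}
  fail(9) 'abac': from fail(8)=5 chase 'c': 5 ⇒ 6;  out=∅∪out(6)={1}
  fail(10) 'abaca': from fail(9)=6 chase 'a': 6→11→0 ⇒ 5;  out={4}∪out(5)={4}

Text stream:
pos 0 'b': at 1  ** P2@[0:0]
pos 1 'c': at 2
pos 2 'c': at 3
pos 3 'c': at 4  ** P0@[0:3]
pos 4 'c': at 11 (via fail)
pos 5 'a': at 5 (via fail)
pos 6 'c': at 6  ** P1@[5:6]
pos 7 'a': at 5 (via fail)
pos 8 'a': at 5 (via fail)
pos 9 'b': at 7  ** P2@[9:9],P3@[8:9]
pos 10 'c': at 2 (via fail)
pos 11 'b': at 12 (via fail)  ** P2@[11:11]
pos 12 'b': at 13  ** P2@[12:12],P5@[10:12],P6@[11:12]
pos 13 'a': at 5 (via fail)
pos 14 'a': at 5 (via fail)
pos 15 'b': at 7  ** P2@[15:15],P3@[14:15]
pos 16 'a': at 8
pos 17 'c': at 9  ** P1@[16:17]
pos 18 'b': at 12 (via fail)  ** P2@[18:18]
pos 19 'a': at 5 (via fail)
pos 20 'b': at 7  ** P2@[20:20],P3@[19:20]
pos 21 'b': at 14 (via fail)  ** P2@[21:21],P6@[20:21]
pos 22 'b': at 14 (via fail)  ** P2@[22:22],P6@[21:22]
pos 23 'c': at 2 (via fail)
pos 24 'c': at 3
pos 25 'c': at 4  ** P0@[22:25]
pos 26 'c': at 11 (via fail)
pos 27 'b': at 12  ** P2@[27:27]
pos 28 'a': at 5 (via fail)
pos 29 'a': at 5 (via fail)
pos 30 'a': at 5 (via fail)
pos 31 'c': at 6  ** P1@[30:31]
pos 32 'a': at 5 (via fail)
pos 33 'b': at 7  ** P2@[33:33],P3@[32:33]
pos 34 'c': at 2 (via fail)
pos 35 'b': at 12 (via fail)  ** P2@[35:35]
pos 36 'c': at 2 (via fail)
pos 37 'c': at 3
pos 38 'c': at 4  ** P0@[35:38]
pos 39 'b': at 12 (via fail)  ** P2@[39:39]
pos 40 'b': at 13  ** P2@[40:40],P5@[38:40],P6@[39:40]
pos 41 'b': at 14 (via fail)  ** P2@[41:41],P6@[40:41]
pos 42 'a': at 5 (via fail)
pos 43 'c': at 6  ** P1@[42:43]
pos 44 'a': at 5 (via fail)
pos 45 'c': at 6  ** P1@[44:45]
pos 46 'a': at 5 (via fail)
pos 47 'c': at 6  ** P1@[46:47]
pos 48 'b': at 12 (via fail)  ** P2@[48:48]
pos 49 'b': at 13  ** P2@[49:49],P5@[47:49],P6@[48:49]
pos 50 'a': at 5 (via fail)
pos 51 'a': at 5 (via fail)
pos 52 'c': at 6  ** P1@[51:52]
pos 53 'c': at 11 (via fail)
pos 54 'b': at 12  ** P2@[54:54]
pos 55 'b': at 13  ** P2@[55:55],P5@[53:55],P6@[54:55]
pos 56 'c': at 2 (via fail)
pos 57 'b': at 12 (via fail)  ** P2@[57:57]

Matches: [[0,2],[3,0],[6,1],[9,2],[9,3],[11,2],[12,2],[12,5],[12,6],[15,2],[15,3],[17,1],[18,2],[20,2],[20,3],[21,2],[21,6],[22,2],[22,6],[25,0],[27,2],[31,1],[33,2],[33,3],[35,2],[38,0],[39,2],[40,2],[40,5],[40,6],[41,2],[41,6],[43,1],[45,1],[47,1],[48,2],[49,2],[49,5],[49,6],[52,1],[54,2],[55,2],[55,5],[55,6],[57,2]]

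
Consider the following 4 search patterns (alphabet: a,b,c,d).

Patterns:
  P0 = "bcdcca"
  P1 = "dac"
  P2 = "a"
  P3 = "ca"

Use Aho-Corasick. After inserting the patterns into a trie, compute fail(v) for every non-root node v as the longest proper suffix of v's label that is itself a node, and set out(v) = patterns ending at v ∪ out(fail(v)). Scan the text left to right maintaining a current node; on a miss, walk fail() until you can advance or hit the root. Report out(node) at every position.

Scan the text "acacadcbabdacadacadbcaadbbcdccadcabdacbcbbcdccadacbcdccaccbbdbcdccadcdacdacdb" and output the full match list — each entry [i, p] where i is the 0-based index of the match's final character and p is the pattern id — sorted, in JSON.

Build automaton:
Trie (insert patterns):
  n0 'ε': a→10 b→1 c→11 d→7
  n1 'b': c→2
  n2 'bc': d→3
  n3 'bcd': c→4
  n4 'bcdc': c→5
  n5 'bcdcc': a→6
  n6 'bcdcca': ·  [P0 ends]
  n7 'd': a→8
  n8 'da': c→9
  n9 'dac': ·  [P1 ends]
  n10 'a': ·  [P2 ends]
  n11 'c': a→12
  n12 'ca': ·  [P3 ends]

Failure links (BFS by depth):
  fail(1) 'b': from fail(0)=0 chase 'b': 0 ⇒ 0;  out=∅∪out(0)=∅
  fail(7) 'd': from fail(0)=0 chase 'd': 0 ⇒ 0;  out=∅∪out(0)=∅
  fail(10) 'a': from fail(0)=0 chase 'a': 0 ⇒ 0;  out={2}∪out(0)={2}
  fail(11) 'c': from fail(0)=0 chase 'c': 0 ⇒ 0;  out=∅∪out(0)=∅
  fail(2) 'bc': from fail(1)=0 chase 'c': 0 ⇒ 11;  out=∅∪out(11)=∅
  fail(8) 'da': from fail(7)=0 chase 'a': 0 ⇒ 10;  out=∅∪out(10)={2}
  fail(12) 'ca': from fail(11)=0 chase 'a': 0 ⇒ 10;  out={3}∪out(10)={2,3}
  fail(3) 'bcd': from fail(2)=11 chase 'd': 11→0 ⇒ 7;  out=∅∪out(7)=∅
  fail(9) 'dac': from fail(8)=10 chase 'c': 10→0 ⇒ 11;  out={1}∪out(11)={1}
  fail(4) 'bcdc': from fail(3)=7 chase 'c': 7→0 ⇒ 11;  out=∅∪out(11)=∅
  fail(5) 'bcdcc': from fail(4)=11 chase 'c': 11→0 ⇒ 11;  out=∅∪out(11)=∅
  fail(6) 'bcdcca': from fail(5)=11 chase 'a': 11 ⇒ 12;  out={0}∪out(12)={0,2,3}

Run:
pos 0 'a': at 10  emit P2@[0:0]
pos 1 'c': at 11 (via fail)
pos 2 'a': at 12  emit P2@[2:2],P3@[1:2]
pos 3 'c': at 11 (via fail)
pos 4 'a': at 12  emit P2@[4:4],P3@[3:4]
pos 5 'd': at 7 (via fail)
pos 6 'c': at 11 (via fail)
pos 7 'b': at 1 (via fail)
pos 8 'a': at 10 (via fail)  emit P2@[8:8]
pos 9 'b': at 1 (via fail)
pos 10 'd': at 7 (via fail)
pos 11 'a': at 8  emit P2@[11:11]
pos 12 'c': at 9  emit P1@[10:12]
pos 13 'a': at 12 (via fail)  emit P2@[13:13],P3@[12:13]
pos 14 'd': at 7 (via fail)
pos 15 'a': at 8  emit P2@[15:15]
pos 16 'c': at 9  emit P1@[14:16]
pos 17 'a': at 12 (via fail)  emit P2@[17:17],P3@[16:17]
pos 18 'd': at 7 (via fail)
pos 19 'b': at 1 (via fail)
pos 20 'c': at 2
pos 21 'a': at 12 (via fail)  emit P2@[21:21],P3@[20:21]
pos 22 'a': at 10 (via fail)  emit P2@[22:22]
pos 23 'd': at 7 (via fail)
pos 24 'b': at 1 (via fail)
pos 25 'b': at 1 (via fail)
pos 26 'c': at 2
pos 27 'd': at 3
pos 28 'c': at 4
pos 29 'c': at 5
pos 30 'a': at 6  emit P0@[25:30],P2@[30:30],P3@[29:30]
pos 31 'd': at 7 (via fail)
pos 32 'c': at 11 (via fail)
pos 33 'a': at 12  emit P2@[33:33],P3@[32:33]
pos 34 'b': at 1 (via fail)
pos 35 'd': at 7 (via fail)
pos 36 'a': at 8  emit P2@[36:36]
pos 37 'c': at 9  emit P1@[35:37]
pos 38 'b': at 1 (via fail)
pos 39 'c': at 2
pos 40 'b': at 1 (via fail)
pos 41 'b': at 1 (via fail)
pos 42 'c': at 2
pos 43 'd': at 3
pos 44 'c': at 4
pos 45 'c': at 5
pos 46 'a': at 6  emit P0@[41:46],P2@[46:46],P3@[45:46]
pos 47 'd': at 7 (via fail)
pos 48 'a': at 8  emit P2@[48:48]
pos 49 'c': at 9  emit P1@[47:49]
pos 50 'b': at 1 (via fail)
pos 51 'c': at 2
pos 52 'd': at 3
pos 53 'c': at 4
pos 54 'c': at 5
pos 55 'a': at 6  emit P0@[50:55],P2@[55:55],P3@[54:55]
pos 56 'c': at 11 (via fail)
pos 57 'c': at 11 (via fail)
pos 58 'b': at 1 (via fail)
pos 59 'b': at 1 (via fail)
pos 60 'd': at 7 (via fail)
pos 61 'b': at 1 (via fail)
pos 62 'c': at 2
pos 63 'd': at 3
pos 64 'c': at 4
pos 65 'c': at 5
pos 66 'a': at 6  emit P0@[61:66],P2@[66:66],P3@[65:66]
pos 67 'd': at 7 (via fail)
pos 68 'c': at 11 (via fail)
pos 69 'd': at 7 (via fail)
pos 70 'a': at 8  emit P2@[70:70]
pos 71 'c': at 9  emit P1@[69:71]
pos 72 'd': at 7 (via fail)
pos 73 'a': at 8  emit P2@[73:73]
pos 74 'c': at 9  emit P1@[72:74]
pos 75 'd': at 7 (via fail)
pos 76 'b': at 1 (via fail)

Matches: [[0,2],[2,2],[2,3],[4,2],[4,3],[8,2],[11,2],[12,1],[13,2],[13,3],[15,2],[16,1],[17,2],[17,3],[21,2],[21,3],[22,2],[30,0],[30,2],[30,3],[33,2],[33,3],[36,2],[37,1],[46,0],[46,2],[46,3],[48,2],[49,1],[55,0],[55,2],[55,3],[66,0],[66,2],[66,3],[70,2],[71,1],[73,2],[74,1]]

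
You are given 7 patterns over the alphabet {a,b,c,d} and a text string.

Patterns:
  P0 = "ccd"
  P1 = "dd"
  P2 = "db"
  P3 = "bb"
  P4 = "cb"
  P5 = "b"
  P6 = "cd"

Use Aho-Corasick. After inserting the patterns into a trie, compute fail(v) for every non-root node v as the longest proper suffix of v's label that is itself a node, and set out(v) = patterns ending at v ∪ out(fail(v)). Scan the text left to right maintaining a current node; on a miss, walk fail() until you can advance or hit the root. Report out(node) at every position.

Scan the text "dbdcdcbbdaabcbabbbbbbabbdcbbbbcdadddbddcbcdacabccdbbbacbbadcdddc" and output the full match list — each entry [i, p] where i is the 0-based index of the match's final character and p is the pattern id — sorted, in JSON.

Construct AC machine:
Trie nodes:
  n0 'ε': b→7 c→1 d→4
  n1 'c': b→9 c→2 d→10
  n2 'cc': d→3
  n3 'ccd': ·  ←P0
  n4 'd': b→6 d→5
  n5 'dd': ·  ←P1
  n6 'db': ·  ←P2
  n7 'b': b→8  ←P5
  n8 'bb': ·  ←P3
  n9 'cb': ·  ←P4
  n10 'cd': ·  ←P6

BFS fail/out derivation:
  fail(1) 'c': from fail(0)=0 chase 'c': 0 ⇒ 0;  out=∅∪out(0)=∅
  fail(4) 'd': from fail(0)=0 chase 'd': 0 ⇒ 0;  out=∅∪out(0)=∅
  fail(7) 'b': from fail(0)=0 chase 'b': 0 ⇒ 0;  out={5}∪out(0)={5}
  fail(2) 'cc': from fail(1)=0 chase 'c': 0 ⇒ 1;  out=∅∪out(1)=∅
  fail(5) 'dd': from fail(4)=0 chase 'd': 0 ⇒ 4;  out={1}∪out(4)={1}
  fail(6) 'db': from fail(4)=0 chase 'b': 0 ⇒ 7;  out={2}∪out(7)={2,5}
  fail(8) 'bb': from fail(7)=0 chase 'b': 0 ⇒ 7;  out={3}∪out(7)={3,5}
  fail(9) 'cb': from fail(1)=0 chase 'b': 0 ⇒ 7;  out={4}∪out(7)={4,5}
  fail(10) 'cd': from fail(1)=0 chase 'd': 0 ⇒ 4;  out={6}∪out(4)={6}
  fail(3) 'ccd': from fail(2)=1 chase 'd': 1 ⇒ 10;  out={0}∪out(10)={0,6}

Scan:
[0] read 'd'  n0⇒n4
[1] read 'b'  n4⇒n6  emit P2@[0:1],P5@[1:1]
[2] read 'd'  n6⇒n4 ·f
[3] read 'c'  n4⇒n1 ·f
[4] read 'd'  n1⇒n10  emit P6@[3:4]
[5] read 'c'  n10⇒n1 ·f
[6] read 'b'  n1⇒n9  emit P4@[5:6],P5@[6:6]
[7] read 'b'  n9⇒n8 ·f  emit P3@[6:7],P5@[7:7]
[8] read 'd'  n8⇒n4 ·f
[9] read 'a'  n4⇒n0 ·f
[10] read 'a'  n0⇒n0
[11] read 'b'  n0⇒n7  emit P5@[11:11]
[12] read 'c'  n7⇒n1 ·f
[13] read 'b'  n1⇒n9  emit P4@[12:13],P5@[13:13]
[14] read 'a'  n9⇒n0 ·f
[15] read 'b'  n0⇒n7  emit P5@[15:15]
[16] read 'b'  n7⇒n8  emit P3@[15:16],P5@[16:16]
[17] read 'b'  n8⇒n8 ·f  emit P3@[16:17],P5@[17:17]
[18] read 'b'  n8⇒n8 ·f  emit P3@[17:18],P5@[18:18]
[19] read 'b'  n8⇒n8 ·f  emit P3@[18:19],P5@[19:19]
[20] read 'b'  n8⇒n8 ·f  emit P3@[19:20],P5@[20:20]
[21] read 'a'  n8⇒n0 ·f
[22] read 'b'  n0⇒n7  emit P5@[22:22]
[23] read 'b'  n7⇒n8  emit P3@[22:23],P5@[23:23]
[24] read 'd'  n8⇒n4 ·f
[25] read 'c'  n4⇒n1 ·f
[26] read 'b'  n1⇒n9  emit P4@[25:26],P5@[26:26]
[27] read 'b'  n9⇒n8 ·f  emit P3@[26:27],P5@[27:27]
[28] read 'b'  n8⇒n8 ·f  emit P3@[27:28],P5@[28:28]
[29] read 'b'  n8⇒n8 ·f  emit P3@[28:29],P5@[29:29]
[30] read 'c'  n8⇒n1 ·f
[31] read 'd'  n1⇒n10  emit P6@[30:31]
[32] read 'a'  n10⇒n0 ·f
[33] read 'd'  n0⇒n4
[34] read 'd'  n4⇒n5  emit P1@[33:34]
[35] read 'd'  n5⇒n5 ·f  emit P1@[34:35]
[36] read 'b'  n5⇒n6 ·f  emit P2@[35:36],P5@[36:36]
[37] read 'd'  n6⇒n4 ·f
[38] read 'd'  n4⇒n5  emit P1@[37:38]
[39] read 'c'  n5⇒n1 ·f
[40] read 'b'  n1⇒n9  emit P4@[39:40],P5@[40:40]
[41] read 'c'  n9⇒n1 ·f
[42] read 'd'  n1⇒n10  emit P6@[41:42]
[43] read 'a'  n10⇒n0 ·f
[44] read 'c'  n0⇒n1
[45] read 'a'  n1⇒n0 ·f
[46] read 'b'  n0⇒n7  emit P5@[46:46]
[47] read 'c'  n7⇒n1 ·f
[48] read 'c'  n1⇒n2
[49] read 'd'  n2⇒n3  emit P0@[47:49],P6@[48:49]
[50] read 'b'  n3⇒n6 ·f  emit P2@[49:50],P5@[50:50]
[51] read 'b'  n6⇒n8 ·f  emit P3@[50:51],P5@[51:51]
[52] read 'b'  n8⇒n8 ·f  emit P3@[51:52],P5@[52:52]
[53] read 'a'  n8⇒n0 ·f
[54] read 'c'  n0⇒n1
[55] read 'b'  n1⇒n9  emit P4@[54:55],P5@[55:55]
[56] read 'b'  n9⇒n8 ·f  emit P3@[55:56],P5@[56:56]
[57] read 'a'  n8⇒n0 ·f
[58] read 'd'  n0⇒n4
[59] read 'c'  n4⇒n1 ·f
[60] read 'd'  n1⇒n10  emit P6@[59:60]
[61] read 'd'  n10⇒n5 ·f  emit P1@[60:61]
[62] read 'd'  n5⇒n5 ·f  emit P1@[61:62]
[63] read 'c'  n5⇒n1 ·f

Matches: [[1,2],[1,5],[4,6],[6,4],[6,5],[7,3],[7,5],[11,5],[13,4],[13,5],[15,5],[16,3],[16,5],[17,3],[17,5],[18,3],[18,5],[19,3],[19,5],[20,3],[20,5],[22,5],[23,3],[23,5],[26,4],[26,5],[27,3],[27,5],[28,3],[28,5],[29,3],[29,5],[31,6],[34,1],[35,1],[36,2],[36,5],[38,1],[40,4],[40,5],[42,6],[46,5],[49,0],[49,6],[50,2],[50,5],[51,3],[51,5],[52,3],[52,5],[55,4],[55,5],[56,3],[56,5],[60,6],[61,1],[62,1]]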